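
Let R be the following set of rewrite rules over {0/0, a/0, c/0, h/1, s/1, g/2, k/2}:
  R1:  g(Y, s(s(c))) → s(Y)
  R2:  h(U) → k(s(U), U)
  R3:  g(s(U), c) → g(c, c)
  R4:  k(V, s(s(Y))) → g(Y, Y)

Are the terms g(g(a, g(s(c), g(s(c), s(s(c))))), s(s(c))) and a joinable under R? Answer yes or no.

Reduce t₁ = g(g(a, g(s(c), g(s(c), s(s(c))))), s(s(c))):
1. g(g(a, g(s(c), g(s(c), s(s(c))))), s(s(c)))  →  s(g(a, g(s(c), g(s(c), s(s(c))))))   [R1 at ε]
2. s(g(a, g(s(c), g(s(c), s(s(c))))))  →  s(g(a, g(s(c), s(s(c)))))   [R1 at 1.2.2]
3. s(g(a, g(s(c), s(s(c)))))  →  s(g(a, s(s(c))))   [R1 at 1.2]
4. s(g(a, s(s(c))))  →  s(s(a))   [R1 at 1]

Reduce t₂ = a:

no — NF(t₁) = s(s(a)), NF(t₂) = a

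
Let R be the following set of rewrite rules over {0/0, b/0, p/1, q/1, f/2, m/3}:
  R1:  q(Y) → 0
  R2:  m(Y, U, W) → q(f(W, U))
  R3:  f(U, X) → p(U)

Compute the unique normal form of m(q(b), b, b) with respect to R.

0

1. m(q(b), b, b)  →  q(f(b, b))   [R2 at ε]
2. q(f(b, b))  →  0   [R1 at ε]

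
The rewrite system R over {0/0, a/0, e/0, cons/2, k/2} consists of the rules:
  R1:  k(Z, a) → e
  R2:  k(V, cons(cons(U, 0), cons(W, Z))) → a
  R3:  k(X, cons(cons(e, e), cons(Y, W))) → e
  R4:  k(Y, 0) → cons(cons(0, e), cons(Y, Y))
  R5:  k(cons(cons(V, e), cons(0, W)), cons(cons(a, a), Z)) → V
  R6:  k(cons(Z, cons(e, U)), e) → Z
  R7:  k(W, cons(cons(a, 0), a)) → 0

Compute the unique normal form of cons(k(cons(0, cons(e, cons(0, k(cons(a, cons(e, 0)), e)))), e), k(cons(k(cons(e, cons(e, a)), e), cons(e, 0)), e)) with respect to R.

cons(0, e)

1. cons(k(cons(0, cons(e, cons(0, k(cons(a, cons(e, 0)), e)))), e), k(cons(k(cons(e, cons(e, a)), e), cons(e, 0)), e))  →  cons(0, k(cons(k(cons(e, cons(e, a)), e), cons(e, 0)), e))   [R6 at 1]
2. cons(0, k(cons(k(cons(e, cons(e, a)), e), cons(e, 0)), e))  →  cons(0, k(cons(e, cons(e, a)), e))   [R6 at 2]
3. cons(0, k(cons(e, cons(e, a)), e))  →  cons(0, e)   [R6 at 2]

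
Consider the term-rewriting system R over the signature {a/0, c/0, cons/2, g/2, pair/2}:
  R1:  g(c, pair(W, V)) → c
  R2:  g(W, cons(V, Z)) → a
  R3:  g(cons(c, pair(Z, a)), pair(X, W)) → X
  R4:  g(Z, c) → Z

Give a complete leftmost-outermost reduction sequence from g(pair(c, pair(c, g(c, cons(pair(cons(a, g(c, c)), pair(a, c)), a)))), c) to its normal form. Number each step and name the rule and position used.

1. g(pair(c, pair(c, g(c, cons(pair(cons(a, g(c, c)), pair(a, c)), a)))), c)  →  pair(c, pair(c, g(c, cons(pair(cons(a, g(c, c)), pair(a, c)), a))))   [R4 at ε]
2. pair(c, pair(c, g(c, cons(pair(cons(a, g(c, c)), pair(a, c)), a))))  →  pair(c, pair(c, a))   [R2 at 2.2]

pair(c, pair(c, a))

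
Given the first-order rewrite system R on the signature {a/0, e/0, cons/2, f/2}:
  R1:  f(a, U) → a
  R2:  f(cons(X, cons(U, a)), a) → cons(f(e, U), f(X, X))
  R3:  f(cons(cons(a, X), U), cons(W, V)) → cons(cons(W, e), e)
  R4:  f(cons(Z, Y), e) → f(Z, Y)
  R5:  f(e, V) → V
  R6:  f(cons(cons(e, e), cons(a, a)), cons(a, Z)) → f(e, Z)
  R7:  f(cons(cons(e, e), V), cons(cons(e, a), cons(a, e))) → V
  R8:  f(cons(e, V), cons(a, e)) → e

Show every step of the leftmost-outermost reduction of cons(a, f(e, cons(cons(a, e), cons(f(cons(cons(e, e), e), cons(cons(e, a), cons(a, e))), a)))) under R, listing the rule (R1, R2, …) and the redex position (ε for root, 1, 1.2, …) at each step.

cons(a, cons(cons(a, e), cons(e, a)))

1. cons(a, f(e, cons(cons(a, e), cons(f(cons(cons(e, e), e), cons(cons(e, a), cons(a, e))), a))))  →  cons(a, cons(cons(a, e), cons(f(cons(cons(e, e), e), cons(cons(e, a), cons(a, e))), a)))   [R5 at 2]
2. cons(a, cons(cons(a, e), cons(f(cons(cons(e, e), e), cons(cons(e, a), cons(a, e))), a)))  →  cons(a, cons(cons(a, e), cons(e, a)))   [R7 at 2.2.1]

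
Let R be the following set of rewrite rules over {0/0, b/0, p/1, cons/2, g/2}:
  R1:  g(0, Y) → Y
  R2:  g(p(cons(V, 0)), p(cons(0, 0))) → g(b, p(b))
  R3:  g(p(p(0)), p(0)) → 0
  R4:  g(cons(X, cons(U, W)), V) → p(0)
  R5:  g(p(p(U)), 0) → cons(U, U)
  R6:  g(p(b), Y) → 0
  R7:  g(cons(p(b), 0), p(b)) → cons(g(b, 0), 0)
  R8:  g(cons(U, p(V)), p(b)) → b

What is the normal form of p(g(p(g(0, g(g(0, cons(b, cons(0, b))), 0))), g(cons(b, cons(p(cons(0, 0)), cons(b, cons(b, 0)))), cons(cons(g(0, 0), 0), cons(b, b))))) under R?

p(0)

1. p(g(p(g(0, g(g(0, cons(b, cons(0, b))), 0))), g(cons(b, cons(p(cons(0, 0)), cons(b, cons(b, 0)))), cons(cons(g(0, 0), 0), cons(b, b)))))  →  p(g(p(g(g(0, cons(b, cons(0, b))), 0)), g(cons(b, cons(p(cons(0, 0)), cons(b, cons(b, 0)))), cons(cons(g(0, 0), 0), cons(b, b)))))   [R1 at 1.1.1]
2. p(g(p(g(g(0, cons(b, cons(0, b))), 0)), g(cons(b, cons(p(cons(0, 0)), cons(b, cons(b, 0)))), cons(cons(g(0, 0), 0), cons(b, b)))))  →  p(g(p(g(cons(b, cons(0, b)), 0)), g(cons(b, cons(p(cons(0, 0)), cons(b, cons(b, 0)))), cons(cons(g(0, 0), 0), cons(b, b)))))   [R1 at 1.1.1.1]
3. p(g(p(g(cons(b, cons(0, b)), 0)), g(cons(b, cons(p(cons(0, 0)), cons(b, cons(b, 0)))), cons(cons(g(0, 0), 0), cons(b, b)))))  →  p(g(p(p(0)), g(cons(b, cons(p(cons(0, 0)), cons(b, cons(b, 0)))), cons(cons(g(0, 0), 0), cons(b, b)))))   [R4 at 1.1.1]
4. p(g(p(p(0)), g(cons(b, cons(p(cons(0, 0)), cons(b, cons(b, 0)))), cons(cons(g(0, 0), 0), cons(b, b)))))  →  p(g(p(p(0)), p(0)))   [R4 at 1.2]
5. p(g(p(p(0)), p(0)))  →  p(0)   [R3 at 1]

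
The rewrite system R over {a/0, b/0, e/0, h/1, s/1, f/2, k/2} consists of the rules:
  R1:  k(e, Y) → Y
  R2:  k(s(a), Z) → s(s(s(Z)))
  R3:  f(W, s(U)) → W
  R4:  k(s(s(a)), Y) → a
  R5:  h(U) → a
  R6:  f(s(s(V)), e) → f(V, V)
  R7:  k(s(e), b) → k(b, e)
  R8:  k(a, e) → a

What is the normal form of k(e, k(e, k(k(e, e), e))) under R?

1. k(e, k(e, k(k(e, e), e)))  →  k(e, k(k(e, e), e))   [R1 at ε]
2. k(e, k(k(e, e), e))  →  k(k(e, e), e)   [R1 at ε]
3. k(k(e, e), e)  →  k(e, e)   [R1 at 1]
4. k(e, e)  →  e   [R1 at ε]

e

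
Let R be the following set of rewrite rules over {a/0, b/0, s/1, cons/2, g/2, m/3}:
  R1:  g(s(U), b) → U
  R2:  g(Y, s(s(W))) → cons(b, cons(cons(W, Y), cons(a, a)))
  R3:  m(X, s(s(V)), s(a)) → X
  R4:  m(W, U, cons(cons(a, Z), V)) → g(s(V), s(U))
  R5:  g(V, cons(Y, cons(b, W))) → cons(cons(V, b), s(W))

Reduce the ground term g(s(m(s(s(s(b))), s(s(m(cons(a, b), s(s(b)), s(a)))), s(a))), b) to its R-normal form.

s(s(s(b)))

1. g(s(m(s(s(s(b))), s(s(m(cons(a, b), s(s(b)), s(a)))), s(a))), b)  →  m(s(s(s(b))), s(s(m(cons(a, b), s(s(b)), s(a)))), s(a))   [R1 at ε]
2. m(s(s(s(b))), s(s(m(cons(a, b), s(s(b)), s(a)))), s(a))  →  s(s(s(b)))   [R3 at ε]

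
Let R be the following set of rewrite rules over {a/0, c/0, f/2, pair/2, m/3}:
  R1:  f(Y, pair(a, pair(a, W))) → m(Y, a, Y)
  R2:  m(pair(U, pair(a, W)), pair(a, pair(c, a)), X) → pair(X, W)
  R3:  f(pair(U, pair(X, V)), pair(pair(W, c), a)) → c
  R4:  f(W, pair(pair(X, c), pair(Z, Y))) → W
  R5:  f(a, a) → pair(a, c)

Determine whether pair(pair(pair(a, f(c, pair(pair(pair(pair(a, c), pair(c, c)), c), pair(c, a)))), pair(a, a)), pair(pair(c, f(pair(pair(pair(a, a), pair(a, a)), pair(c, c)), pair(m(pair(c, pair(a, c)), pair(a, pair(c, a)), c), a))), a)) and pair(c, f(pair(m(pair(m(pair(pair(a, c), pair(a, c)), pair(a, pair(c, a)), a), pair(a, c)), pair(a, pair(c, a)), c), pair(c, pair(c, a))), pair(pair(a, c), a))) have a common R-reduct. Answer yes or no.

Reduce t₁ = pair(pair(pair(a, f(c, pair(pair(pair(pair(a, c), pair(c, c)), c), pair(c, a)))), pair(a, a)), pair(pair(c, f(pair(pair(pair(a, a), pair(a, a)), pair(c, c)), pair(m(pair(c, pair(a, c)), pair(a, pair(c, a)), c), a))), a)):
1. pair(pair(pair(a, f(c, pair(pair(pair(pair(a, c), pair(c, c)), c), pair(c, a)))), pair(a, a)), pair(pair(c, f(pair(pair(pair(a, a), pair(a, a)), pair(c, c)), pair(m(pair(c, pair(a, c)), pair(a, pair(c, a)), c), a))), a))  →  pair(pair(pair(a, c), pair(a, a)), pair(pair(c, f(pair(pair(pair(a, a), pair(a, a)), pair(c, c)), pair(m(pair(c, pair(a, c)), pair(a, pair(c, a)), c), a))), a))   [R4 at 1.1.2]
2. pair(pair(pair(a, c), pair(a, a)), pair(pair(c, f(pair(pair(pair(a, a), pair(a, a)), pair(c, c)), pair(m(pair(c, pair(a, c)), pair(a, pair(c, a)), c), a))), a))  →  pair(pair(pair(a, c), pair(a, a)), pair(pair(c, f(pair(pair(pair(a, a), pair(a, a)), pair(c, c)), pair(pair(c, c), a))), a))   [R2 at 2.1.2.2.1]
3. pair(pair(pair(a, c), pair(a, a)), pair(pair(c, f(pair(pair(pair(a, a), pair(a, a)), pair(c, c)), pair(pair(c, c), a))), a))  →  pair(pair(pair(a, c), pair(a, a)), pair(pair(c, c), a))   [R3 at 2.1.2]

Reduce t₂ = pair(c, f(pair(m(pair(m(pair(pair(a, c), pair(a, c)), pair(a, pair(c, a)), a), pair(a, c)), pair(a, pair(c, a)), c), pair(c, pair(c, a))), pair(pair(a, c), a))):
1. pair(c, f(pair(m(pair(m(pair(pair(a, c), pair(a, c)), pair(a, pair(c, a)), a), pair(a, c)), pair(a, pair(c, a)), c), pair(c, pair(c, a))), pair(pair(a, c), a)))  →  pair(c, c)   [R3 at 2]

no — NF(t₁) = pair(pair(pair(a, c), pair(a, a)), pair(pair(c, c), a)), NF(t₂) = pair(c, c)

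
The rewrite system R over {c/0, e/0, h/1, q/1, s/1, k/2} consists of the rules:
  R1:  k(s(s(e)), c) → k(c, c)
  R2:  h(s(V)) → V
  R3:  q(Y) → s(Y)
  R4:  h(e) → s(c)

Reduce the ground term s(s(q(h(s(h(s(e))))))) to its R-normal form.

1. s(s(q(h(s(h(s(e)))))))  →  s(s(s(h(s(h(s(e)))))))   [R3 at 1.1]
2. s(s(s(h(s(h(s(e)))))))  →  s(s(s(h(s(e)))))   [R2 at 1.1.1]
3. s(s(s(h(s(e)))))  →  s(s(s(e)))   [R2 at 1.1.1]

s(s(s(e)))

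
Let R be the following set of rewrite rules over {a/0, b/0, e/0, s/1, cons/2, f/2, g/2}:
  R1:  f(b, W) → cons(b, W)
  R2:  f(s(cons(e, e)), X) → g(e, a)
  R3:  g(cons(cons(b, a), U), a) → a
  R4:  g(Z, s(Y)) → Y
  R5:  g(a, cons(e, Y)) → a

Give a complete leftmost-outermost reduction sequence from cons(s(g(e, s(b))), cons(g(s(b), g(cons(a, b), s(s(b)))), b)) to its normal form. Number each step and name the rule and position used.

cons(s(b), cons(b, b))

1. cons(s(g(e, s(b))), cons(g(s(b), g(cons(a, b), s(s(b)))), b))  →  cons(s(b), cons(g(s(b), g(cons(a, b), s(s(b)))), b))   [R4 at 1.1]
2. cons(s(b), cons(g(s(b), g(cons(a, b), s(s(b)))), b))  →  cons(s(b), cons(g(s(b), s(b)), b))   [R4 at 2.1.2]
3. cons(s(b), cons(g(s(b), s(b)), b))  →  cons(s(b), cons(b, b))   [R4 at 2.1]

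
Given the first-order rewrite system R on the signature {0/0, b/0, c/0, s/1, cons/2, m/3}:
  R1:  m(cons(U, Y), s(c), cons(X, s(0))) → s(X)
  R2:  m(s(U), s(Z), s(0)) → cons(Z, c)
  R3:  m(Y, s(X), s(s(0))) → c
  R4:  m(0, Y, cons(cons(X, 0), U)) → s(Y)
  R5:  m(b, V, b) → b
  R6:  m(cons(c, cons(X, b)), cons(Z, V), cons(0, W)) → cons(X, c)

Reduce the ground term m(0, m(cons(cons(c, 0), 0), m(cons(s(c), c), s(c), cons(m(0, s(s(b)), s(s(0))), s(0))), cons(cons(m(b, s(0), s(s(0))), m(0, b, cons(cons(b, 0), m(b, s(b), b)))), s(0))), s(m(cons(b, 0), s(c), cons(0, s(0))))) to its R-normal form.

1. m(0, m(cons(cons(c, 0), 0), m(cons(s(c), c), s(c), cons(m(0, s(s(b)), s(s(0))), s(0))), cons(cons(m(b, s(0), s(s(0))), m(0, b, cons(cons(b, 0), m(b, s(b), b)))), s(0))), s(m(cons(b, 0), s(c), cons(0, s(0)))))  →  m(0, m(cons(cons(c, 0), 0), s(m(0, s(s(b)), s(s(0)))), cons(cons(m(b, s(0), s(s(0))), m(0, b, cons(cons(b, 0), m(b, s(b), b)))), s(0))), s(m(cons(b, 0), s(c), cons(0, s(0)))))   [R1 at 2.2]
2. m(0, m(cons(cons(c, 0), 0), s(m(0, s(s(b)), s(s(0)))), cons(cons(m(b, s(0), s(s(0))), m(0, b, cons(cons(b, 0), m(b, s(b), b)))), s(0))), s(m(cons(b, 0), s(c), cons(0, s(0)))))  →  m(0, m(cons(cons(c, 0), 0), s(c), cons(cons(m(b, s(0), s(s(0))), m(0, b, cons(cons(b, 0), m(b, s(b), b)))), s(0))), s(m(cons(b, 0), s(c), cons(0, s(0)))))   [R3 at 2.2.1]
3. m(0, m(cons(cons(c, 0), 0), s(c), cons(cons(m(b, s(0), s(s(0))), m(0, b, cons(cons(b, 0), m(b, s(b), b)))), s(0))), s(m(cons(b, 0), s(c), cons(0, s(0)))))  →  m(0, s(cons(m(b, s(0), s(s(0))), m(0, b, cons(cons(b, 0), m(b, s(b), b))))), s(m(cons(b, 0), s(c), cons(0, s(0)))))   [R1 at 2]
4. m(0, s(cons(m(b, s(0), s(s(0))), m(0, b, cons(cons(b, 0), m(b, s(b), b))))), s(m(cons(b, 0), s(c), cons(0, s(0)))))  →  m(0, s(cons(c, m(0, b, cons(cons(b, 0), m(b, s(b), b))))), s(m(cons(b, 0), s(c), cons(0, s(0)))))   [R3 at 2.1.1]
5. m(0, s(cons(c, m(0, b, cons(cons(b, 0), m(b, s(b), b))))), s(m(cons(b, 0), s(c), cons(0, s(0)))))  →  m(0, s(cons(c, s(b))), s(m(cons(b, 0), s(c), cons(0, s(0)))))   [R4 at 2.1.2]
6. m(0, s(cons(c, s(b))), s(m(cons(b, 0), s(c), cons(0, s(0)))))  →  m(0, s(cons(c, s(b))), s(s(0)))   [R1 at 3.1]
7. m(0, s(cons(c, s(b))), s(s(0)))  →  c   [R3 at ε]

c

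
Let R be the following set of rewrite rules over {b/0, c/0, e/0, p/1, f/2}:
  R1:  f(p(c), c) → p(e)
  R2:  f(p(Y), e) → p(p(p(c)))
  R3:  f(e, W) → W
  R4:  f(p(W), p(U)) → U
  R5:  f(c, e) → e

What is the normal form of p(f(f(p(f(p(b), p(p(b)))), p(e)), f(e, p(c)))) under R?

p(p(c))

1. p(f(f(p(f(p(b), p(p(b)))), p(e)), f(e, p(c))))  →  p(f(e, f(e, p(c))))   [R4 at 1.1]
2. p(f(e, f(e, p(c))))  →  p(f(e, p(c)))   [R3 at 1]
3. p(f(e, p(c)))  →  p(p(c))   [R3 at 1]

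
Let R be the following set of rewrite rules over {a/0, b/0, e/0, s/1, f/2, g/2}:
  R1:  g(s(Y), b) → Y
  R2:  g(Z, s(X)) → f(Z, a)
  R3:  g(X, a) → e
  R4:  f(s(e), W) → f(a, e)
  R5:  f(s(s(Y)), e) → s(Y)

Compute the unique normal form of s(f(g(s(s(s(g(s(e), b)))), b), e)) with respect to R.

1. s(f(g(s(s(s(g(s(e), b)))), b), e))  →  s(f(s(s(g(s(e), b))), e))   [R1 at 1.1]
2. s(f(s(s(g(s(e), b))), e))  →  s(s(g(s(e), b)))   [R5 at 1]
3. s(s(g(s(e), b)))  →  s(s(e))   [R1 at 1.1]

s(s(e))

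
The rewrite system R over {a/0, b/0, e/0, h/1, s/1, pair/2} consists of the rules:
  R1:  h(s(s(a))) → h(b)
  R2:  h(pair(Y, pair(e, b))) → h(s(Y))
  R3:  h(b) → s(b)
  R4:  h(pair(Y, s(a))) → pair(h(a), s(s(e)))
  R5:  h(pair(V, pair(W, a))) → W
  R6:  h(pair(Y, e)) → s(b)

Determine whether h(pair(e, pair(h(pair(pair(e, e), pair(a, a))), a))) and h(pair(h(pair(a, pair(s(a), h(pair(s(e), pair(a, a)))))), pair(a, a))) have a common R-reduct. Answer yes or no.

yes — NF(t₁) = a, NF(t₂) = a

Reduce t₁ = h(pair(e, pair(h(pair(pair(e, e), pair(a, a))), a))):
1. h(pair(e, pair(h(pair(pair(e, e), pair(a, a))), a)))  →  h(pair(pair(e, e), pair(a, a)))   [R5 at ε]
2. h(pair(pair(e, e), pair(a, a)))  →  a   [R5 at ε]

Reduce t₂ = h(pair(h(pair(a, pair(s(a), h(pair(s(e), pair(a, a)))))), pair(a, a))):
1. h(pair(h(pair(a, pair(s(a), h(pair(s(e), pair(a, a)))))), pair(a, a)))  →  a   [R5 at ε]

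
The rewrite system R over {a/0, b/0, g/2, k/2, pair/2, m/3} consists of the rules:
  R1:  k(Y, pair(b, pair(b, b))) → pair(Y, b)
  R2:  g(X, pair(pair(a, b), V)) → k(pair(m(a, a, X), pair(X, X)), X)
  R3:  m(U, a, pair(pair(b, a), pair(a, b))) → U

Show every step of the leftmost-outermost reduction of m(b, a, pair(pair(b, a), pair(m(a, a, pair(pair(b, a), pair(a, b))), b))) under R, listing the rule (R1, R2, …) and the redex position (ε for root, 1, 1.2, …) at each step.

b

1. m(b, a, pair(pair(b, a), pair(m(a, a, pair(pair(b, a), pair(a, b))), b)))  →  m(b, a, pair(pair(b, a), pair(a, b)))   [R3 at 3.2.1]
2. m(b, a, pair(pair(b, a), pair(a, b)))  →  b   [R3 at ε]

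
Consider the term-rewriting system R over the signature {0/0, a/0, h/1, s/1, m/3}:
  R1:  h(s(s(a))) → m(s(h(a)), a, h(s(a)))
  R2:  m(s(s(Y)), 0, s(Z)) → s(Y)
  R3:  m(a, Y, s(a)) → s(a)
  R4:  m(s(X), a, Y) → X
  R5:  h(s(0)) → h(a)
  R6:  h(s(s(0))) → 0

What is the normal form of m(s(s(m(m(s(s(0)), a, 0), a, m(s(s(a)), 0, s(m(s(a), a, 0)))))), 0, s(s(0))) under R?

s(0)

1. m(s(s(m(m(s(s(0)), a, 0), a, m(s(s(a)), 0, s(m(s(a), a, 0)))))), 0, s(s(0)))  →  s(m(m(s(s(0)), a, 0), a, m(s(s(a)), 0, s(m(s(a), a, 0)))))   [R2 at ε]
2. s(m(m(s(s(0)), a, 0), a, m(s(s(a)), 0, s(m(s(a), a, 0)))))  →  s(m(s(0), a, m(s(s(a)), 0, s(m(s(a), a, 0)))))   [R4 at 1.1]
3. s(m(s(0), a, m(s(s(a)), 0, s(m(s(a), a, 0)))))  →  s(0)   [R4 at 1]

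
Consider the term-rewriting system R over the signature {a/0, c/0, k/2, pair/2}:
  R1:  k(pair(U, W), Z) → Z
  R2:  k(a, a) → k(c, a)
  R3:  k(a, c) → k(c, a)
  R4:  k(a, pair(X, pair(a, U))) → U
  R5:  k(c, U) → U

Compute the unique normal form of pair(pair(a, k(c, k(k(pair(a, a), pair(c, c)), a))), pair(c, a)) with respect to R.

1. pair(pair(a, k(c, k(k(pair(a, a), pair(c, c)), a))), pair(c, a))  →  pair(pair(a, k(k(pair(a, a), pair(c, c)), a)), pair(c, a))   [R5 at 1.2]
2. pair(pair(a, k(k(pair(a, a), pair(c, c)), a)), pair(c, a))  →  pair(pair(a, k(pair(c, c), a)), pair(c, a))   [R1 at 1.2.1]
3. pair(pair(a, k(pair(c, c), a)), pair(c, a))  →  pair(pair(a, a), pair(c, a))   [R1 at 1.2]

pair(pair(a, a), pair(c, a))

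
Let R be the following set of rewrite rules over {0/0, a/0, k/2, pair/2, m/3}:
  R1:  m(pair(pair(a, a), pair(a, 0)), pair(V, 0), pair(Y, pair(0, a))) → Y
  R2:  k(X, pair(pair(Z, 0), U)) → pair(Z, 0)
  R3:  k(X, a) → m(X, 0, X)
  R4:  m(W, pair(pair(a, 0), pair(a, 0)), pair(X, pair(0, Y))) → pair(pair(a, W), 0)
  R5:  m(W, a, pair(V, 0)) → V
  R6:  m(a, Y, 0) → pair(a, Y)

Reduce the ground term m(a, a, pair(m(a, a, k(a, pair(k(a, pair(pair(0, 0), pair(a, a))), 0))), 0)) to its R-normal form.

1. m(a, a, pair(m(a, a, k(a, pair(k(a, pair(pair(0, 0), pair(a, a))), 0))), 0))  →  m(a, a, k(a, pair(k(a, pair(pair(0, 0), pair(a, a))), 0)))   [R5 at ε]
2. m(a, a, k(a, pair(k(a, pair(pair(0, 0), pair(a, a))), 0)))  →  m(a, a, k(a, pair(pair(0, 0), 0)))   [R2 at 3.2.1]
3. m(a, a, k(a, pair(pair(0, 0), 0)))  →  m(a, a, pair(0, 0))   [R2 at 3]
4. m(a, a, pair(0, 0))  →  0   [R5 at ε]

0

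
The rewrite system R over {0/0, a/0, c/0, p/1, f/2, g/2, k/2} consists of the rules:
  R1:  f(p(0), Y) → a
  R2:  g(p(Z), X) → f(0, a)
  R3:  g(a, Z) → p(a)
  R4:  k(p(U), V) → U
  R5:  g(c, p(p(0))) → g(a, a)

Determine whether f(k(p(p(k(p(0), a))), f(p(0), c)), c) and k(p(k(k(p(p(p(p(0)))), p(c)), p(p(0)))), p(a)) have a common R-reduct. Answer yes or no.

no — NF(t₁) = a, NF(t₂) = p(p(0))

Reduce t₁ = f(k(p(p(k(p(0), a))), f(p(0), c)), c):
1. f(k(p(p(k(p(0), a))), f(p(0), c)), c)  →  f(p(k(p(0), a)), c)   [R4 at 1]
2. f(p(k(p(0), a)), c)  →  f(p(0), c)   [R4 at 1.1]
3. f(p(0), c)  →  a   [R1 at ε]

Reduce t₂ = k(p(k(k(p(p(p(p(0)))), p(c)), p(p(0)))), p(a)):
1. k(p(k(k(p(p(p(p(0)))), p(c)), p(p(0)))), p(a))  →  k(k(p(p(p(p(0)))), p(c)), p(p(0)))   [R4 at ε]
2. k(k(p(p(p(p(0)))), p(c)), p(p(0)))  →  k(p(p(p(0))), p(p(0)))   [R4 at 1]
3. k(p(p(p(0))), p(p(0)))  →  p(p(0))   [R4 at ε]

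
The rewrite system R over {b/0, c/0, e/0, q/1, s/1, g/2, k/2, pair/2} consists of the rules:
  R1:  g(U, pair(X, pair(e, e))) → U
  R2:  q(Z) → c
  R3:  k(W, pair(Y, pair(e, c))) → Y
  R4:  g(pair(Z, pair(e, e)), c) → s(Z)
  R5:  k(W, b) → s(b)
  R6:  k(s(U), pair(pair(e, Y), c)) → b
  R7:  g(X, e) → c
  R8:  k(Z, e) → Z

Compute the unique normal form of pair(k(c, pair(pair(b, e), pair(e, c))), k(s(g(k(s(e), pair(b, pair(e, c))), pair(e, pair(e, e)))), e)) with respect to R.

1. pair(k(c, pair(pair(b, e), pair(e, c))), k(s(g(k(s(e), pair(b, pair(e, c))), pair(e, pair(e, e)))), e))  →  pair(pair(b, e), k(s(g(k(s(e), pair(b, pair(e, c))), pair(e, pair(e, e)))), e))   [R3 at 1]
2. pair(pair(b, e), k(s(g(k(s(e), pair(b, pair(e, c))), pair(e, pair(e, e)))), e))  →  pair(pair(b, e), s(g(k(s(e), pair(b, pair(e, c))), pair(e, pair(e, e)))))   [R8 at 2]
3. pair(pair(b, e), s(g(k(s(e), pair(b, pair(e, c))), pair(e, pair(e, e)))))  →  pair(pair(b, e), s(k(s(e), pair(b, pair(e, c)))))   [R1 at 2.1]
4. pair(pair(b, e), s(k(s(e), pair(b, pair(e, c)))))  →  pair(pair(b, e), s(b))   [R3 at 2.1]

pair(pair(b, e), s(b))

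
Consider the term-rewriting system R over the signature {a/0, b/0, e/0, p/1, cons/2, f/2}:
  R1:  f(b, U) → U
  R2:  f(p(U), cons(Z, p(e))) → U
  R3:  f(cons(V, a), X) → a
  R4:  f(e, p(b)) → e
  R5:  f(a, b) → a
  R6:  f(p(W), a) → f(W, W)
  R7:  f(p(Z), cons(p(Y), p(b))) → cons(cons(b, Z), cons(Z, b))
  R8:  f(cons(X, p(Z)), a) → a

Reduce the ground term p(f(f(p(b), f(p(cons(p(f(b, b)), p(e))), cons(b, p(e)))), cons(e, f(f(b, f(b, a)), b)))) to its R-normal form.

p(cons(e, a))

1. p(f(f(p(b), f(p(cons(p(f(b, b)), p(e))), cons(b, p(e)))), cons(e, f(f(b, f(b, a)), b))))  →  p(f(f(p(b), cons(p(f(b, b)), p(e))), cons(e, f(f(b, f(b, a)), b))))   [R2 at 1.1.2]
2. p(f(f(p(b), cons(p(f(b, b)), p(e))), cons(e, f(f(b, f(b, a)), b))))  →  p(f(b, cons(e, f(f(b, f(b, a)), b))))   [R2 at 1.1]
3. p(f(b, cons(e, f(f(b, f(b, a)), b))))  →  p(cons(e, f(f(b, f(b, a)), b)))   [R1 at 1]
4. p(cons(e, f(f(b, f(b, a)), b)))  →  p(cons(e, f(f(b, a), b)))   [R1 at 1.2.1]
5. p(cons(e, f(f(b, a), b)))  →  p(cons(e, f(a, b)))   [R1 at 1.2.1]
6. p(cons(e, f(a, b)))  →  p(cons(e, a))   [R5 at 1.2]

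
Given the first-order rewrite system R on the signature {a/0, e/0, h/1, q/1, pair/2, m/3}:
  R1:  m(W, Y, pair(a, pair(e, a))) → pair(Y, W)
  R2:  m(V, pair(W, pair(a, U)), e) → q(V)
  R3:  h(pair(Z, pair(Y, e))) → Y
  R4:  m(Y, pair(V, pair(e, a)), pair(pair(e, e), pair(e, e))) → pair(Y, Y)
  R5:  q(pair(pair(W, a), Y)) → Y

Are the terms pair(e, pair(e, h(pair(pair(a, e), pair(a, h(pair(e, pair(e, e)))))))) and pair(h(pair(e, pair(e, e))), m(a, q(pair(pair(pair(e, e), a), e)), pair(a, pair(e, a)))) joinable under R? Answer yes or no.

Reduce t₁ = pair(e, pair(e, h(pair(pair(a, e), pair(a, h(pair(e, pair(e, e)))))))):
1. pair(e, pair(e, h(pair(pair(a, e), pair(a, h(pair(e, pair(e, e))))))))  →  pair(e, pair(e, h(pair(pair(a, e), pair(a, e)))))   [R3 at 2.2.1.2.2]
2. pair(e, pair(e, h(pair(pair(a, e), pair(a, e)))))  →  pair(e, pair(e, a))   [R3 at 2.2]

Reduce t₂ = pair(h(pair(e, pair(e, e))), m(a, q(pair(pair(pair(e, e), a), e)), pair(a, pair(e, a)))):
1. pair(h(pair(e, pair(e, e))), m(a, q(pair(pair(pair(e, e), a), e)), pair(a, pair(e, a))))  →  pair(e, m(a, q(pair(pair(pair(e, e), a), e)), pair(a, pair(e, a))))   [R3 at 1]
2. pair(e, m(a, q(pair(pair(pair(e, e), a), e)), pair(a, pair(e, a))))  →  pair(e, pair(q(pair(pair(pair(e, e), a), e)), a))   [R1 at 2]
3. pair(e, pair(q(pair(pair(pair(e, e), a), e)), a))  →  pair(e, pair(e, a))   [R5 at 2.1]

yes — NF(t₁) = pair(e, pair(e, a)), NF(t₂) = pair(e, pair(e, a))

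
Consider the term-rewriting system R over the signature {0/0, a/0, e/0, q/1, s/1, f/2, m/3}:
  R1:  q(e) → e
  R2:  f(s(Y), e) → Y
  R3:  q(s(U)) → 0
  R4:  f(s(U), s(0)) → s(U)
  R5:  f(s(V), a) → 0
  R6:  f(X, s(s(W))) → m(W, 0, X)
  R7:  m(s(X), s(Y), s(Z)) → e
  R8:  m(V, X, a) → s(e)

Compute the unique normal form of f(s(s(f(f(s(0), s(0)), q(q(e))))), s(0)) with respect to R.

s(s(0))

1. f(s(s(f(f(s(0), s(0)), q(q(e))))), s(0))  →  s(s(f(f(s(0), s(0)), q(q(e)))))   [R4 at ε]
2. s(s(f(f(s(0), s(0)), q(q(e)))))  →  s(s(f(s(0), q(q(e)))))   [R4 at 1.1.1]
3. s(s(f(s(0), q(q(e)))))  →  s(s(f(s(0), q(e))))   [R1 at 1.1.2.1]
4. s(s(f(s(0), q(e))))  →  s(s(f(s(0), e)))   [R1 at 1.1.2]
5. s(s(f(s(0), e)))  →  s(s(0))   [R2 at 1.1]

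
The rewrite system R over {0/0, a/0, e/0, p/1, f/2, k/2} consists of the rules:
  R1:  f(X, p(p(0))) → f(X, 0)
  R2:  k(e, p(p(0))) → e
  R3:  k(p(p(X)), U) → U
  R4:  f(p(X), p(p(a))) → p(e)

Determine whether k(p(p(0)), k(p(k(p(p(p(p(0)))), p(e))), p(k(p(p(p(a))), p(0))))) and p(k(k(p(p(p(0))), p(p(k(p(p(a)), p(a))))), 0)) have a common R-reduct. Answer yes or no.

Reduce t₁ = k(p(p(0)), k(p(k(p(p(p(p(0)))), p(e))), p(k(p(p(p(a))), p(0))))):
1. k(p(p(0)), k(p(k(p(p(p(p(0)))), p(e))), p(k(p(p(p(a))), p(0)))))  →  k(p(k(p(p(p(p(0)))), p(e))), p(k(p(p(p(a))), p(0))))   [R3 at ε]
2. k(p(k(p(p(p(p(0)))), p(e))), p(k(p(p(p(a))), p(0))))  →  k(p(p(e)), p(k(p(p(p(a))), p(0))))   [R3 at 1.1]
3. k(p(p(e)), p(k(p(p(p(a))), p(0))))  →  p(k(p(p(p(a))), p(0)))   [R3 at ε]
4. p(k(p(p(p(a))), p(0)))  →  p(p(0))   [R3 at 1]

Reduce t₂ = p(k(k(p(p(p(0))), p(p(k(p(p(a)), p(a))))), 0)):
1. p(k(k(p(p(p(0))), p(p(k(p(p(a)), p(a))))), 0))  →  p(k(p(p(k(p(p(a)), p(a)))), 0))   [R3 at 1.1]
2. p(k(p(p(k(p(p(a)), p(a)))), 0))  →  p(0)   [R3 at 1]

no — NF(t₁) = p(p(0)), NF(t₂) = p(0)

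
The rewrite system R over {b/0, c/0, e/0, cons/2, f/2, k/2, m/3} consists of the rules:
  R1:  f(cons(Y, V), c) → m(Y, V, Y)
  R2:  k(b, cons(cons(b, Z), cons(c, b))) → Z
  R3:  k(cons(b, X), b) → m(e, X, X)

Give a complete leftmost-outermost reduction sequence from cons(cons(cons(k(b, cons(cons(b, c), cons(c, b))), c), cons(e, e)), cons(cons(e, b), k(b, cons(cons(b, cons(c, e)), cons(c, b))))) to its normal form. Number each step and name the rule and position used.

cons(cons(cons(c, c), cons(e, e)), cons(cons(e, b), cons(c, e)))

1. cons(cons(cons(k(b, cons(cons(b, c), cons(c, b))), c), cons(e, e)), cons(cons(e, b), k(b, cons(cons(b, cons(c, e)), cons(c, b)))))  →  cons(cons(cons(c, c), cons(e, e)), cons(cons(e, b), k(b, cons(cons(b, cons(c, e)), cons(c, b)))))   [R2 at 1.1.1]
2. cons(cons(cons(c, c), cons(e, e)), cons(cons(e, b), k(b, cons(cons(b, cons(c, e)), cons(c, b)))))  →  cons(cons(cons(c, c), cons(e, e)), cons(cons(e, b), cons(c, e)))   [R2 at 2.2]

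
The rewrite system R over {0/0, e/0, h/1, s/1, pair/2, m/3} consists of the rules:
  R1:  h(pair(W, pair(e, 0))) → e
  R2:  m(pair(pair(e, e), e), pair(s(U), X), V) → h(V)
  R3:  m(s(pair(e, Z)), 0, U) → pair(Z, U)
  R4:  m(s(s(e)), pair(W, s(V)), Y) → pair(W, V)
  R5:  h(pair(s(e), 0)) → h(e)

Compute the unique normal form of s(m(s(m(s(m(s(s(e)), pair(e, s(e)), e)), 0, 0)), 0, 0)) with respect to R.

s(pair(0, 0))

1. s(m(s(m(s(m(s(s(e)), pair(e, s(e)), e)), 0, 0)), 0, 0))  →  s(m(s(m(s(pair(e, e)), 0, 0)), 0, 0))   [R4 at 1.1.1.1.1]
2. s(m(s(m(s(pair(e, e)), 0, 0)), 0, 0))  →  s(m(s(pair(e, 0)), 0, 0))   [R3 at 1.1.1]
3. s(m(s(pair(e, 0)), 0, 0))  →  s(pair(0, 0))   [R3 at 1]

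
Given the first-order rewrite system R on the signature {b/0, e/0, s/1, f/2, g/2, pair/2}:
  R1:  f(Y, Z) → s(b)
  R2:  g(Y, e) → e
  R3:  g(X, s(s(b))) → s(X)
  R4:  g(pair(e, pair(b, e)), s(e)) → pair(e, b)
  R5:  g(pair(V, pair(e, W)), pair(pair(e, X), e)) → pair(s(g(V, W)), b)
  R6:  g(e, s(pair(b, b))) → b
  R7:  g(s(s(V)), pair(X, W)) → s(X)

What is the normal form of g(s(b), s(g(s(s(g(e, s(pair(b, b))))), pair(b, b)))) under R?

1. g(s(b), s(g(s(s(g(e, s(pair(b, b))))), pair(b, b))))  →  g(s(b), s(s(b)))   [R7 at 2.1]
2. g(s(b), s(s(b)))  →  s(s(b))   [R3 at ε]

s(s(b))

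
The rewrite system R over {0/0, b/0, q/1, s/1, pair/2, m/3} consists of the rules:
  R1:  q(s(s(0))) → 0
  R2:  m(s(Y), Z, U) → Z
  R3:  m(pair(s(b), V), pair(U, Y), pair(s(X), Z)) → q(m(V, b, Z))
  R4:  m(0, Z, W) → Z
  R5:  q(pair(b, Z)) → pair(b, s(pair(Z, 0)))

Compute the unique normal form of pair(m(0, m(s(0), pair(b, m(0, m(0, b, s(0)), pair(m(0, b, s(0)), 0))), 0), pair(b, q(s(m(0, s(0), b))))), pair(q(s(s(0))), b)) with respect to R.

pair(pair(b, b), pair(0, b))

1. pair(m(0, m(s(0), pair(b, m(0, m(0, b, s(0)), pair(m(0, b, s(0)), 0))), 0), pair(b, q(s(m(0, s(0), b))))), pair(q(s(s(0))), b))  →  pair(m(s(0), pair(b, m(0, m(0, b, s(0)), pair(m(0, b, s(0)), 0))), 0), pair(q(s(s(0))), b))   [R4 at 1]
2. pair(m(s(0), pair(b, m(0, m(0, b, s(0)), pair(m(0, b, s(0)), 0))), 0), pair(q(s(s(0))), b))  →  pair(pair(b, m(0, m(0, b, s(0)), pair(m(0, b, s(0)), 0))), pair(q(s(s(0))), b))   [R2 at 1]
3. pair(pair(b, m(0, m(0, b, s(0)), pair(m(0, b, s(0)), 0))), pair(q(s(s(0))), b))  →  pair(pair(b, m(0, b, s(0))), pair(q(s(s(0))), b))   [R4 at 1.2]
4. pair(pair(b, m(0, b, s(0))), pair(q(s(s(0))), b))  →  pair(pair(b, b), pair(q(s(s(0))), b))   [R4 at 1.2]
5. pair(pair(b, b), pair(q(s(s(0))), b))  →  pair(pair(b, b), pair(0, b))   [R1 at 2.1]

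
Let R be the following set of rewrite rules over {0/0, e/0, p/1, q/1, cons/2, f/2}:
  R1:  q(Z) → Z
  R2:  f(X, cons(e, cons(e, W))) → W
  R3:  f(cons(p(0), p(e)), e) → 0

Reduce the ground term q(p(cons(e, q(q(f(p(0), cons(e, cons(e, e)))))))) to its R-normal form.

1. q(p(cons(e, q(q(f(p(0), cons(e, cons(e, e))))))))  →  p(cons(e, q(q(f(p(0), cons(e, cons(e, e)))))))   [R1 at ε]
2. p(cons(e, q(q(f(p(0), cons(e, cons(e, e)))))))  →  p(cons(e, q(f(p(0), cons(e, cons(e, e))))))   [R1 at 1.2]
3. p(cons(e, q(f(p(0), cons(e, cons(e, e))))))  →  p(cons(e, f(p(0), cons(e, cons(e, e)))))   [R1 at 1.2]
4. p(cons(e, f(p(0), cons(e, cons(e, e)))))  →  p(cons(e, e))   [R2 at 1.2]

p(cons(e, e))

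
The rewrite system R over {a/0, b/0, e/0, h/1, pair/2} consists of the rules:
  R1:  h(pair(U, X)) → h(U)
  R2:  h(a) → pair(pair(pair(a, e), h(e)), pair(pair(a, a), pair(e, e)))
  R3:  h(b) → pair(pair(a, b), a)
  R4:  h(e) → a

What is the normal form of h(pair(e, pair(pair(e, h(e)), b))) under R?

1. h(pair(e, pair(pair(e, h(e)), b)))  →  h(e)   [R1 at ε]
2. h(e)  →  a   [R4 at ε]

a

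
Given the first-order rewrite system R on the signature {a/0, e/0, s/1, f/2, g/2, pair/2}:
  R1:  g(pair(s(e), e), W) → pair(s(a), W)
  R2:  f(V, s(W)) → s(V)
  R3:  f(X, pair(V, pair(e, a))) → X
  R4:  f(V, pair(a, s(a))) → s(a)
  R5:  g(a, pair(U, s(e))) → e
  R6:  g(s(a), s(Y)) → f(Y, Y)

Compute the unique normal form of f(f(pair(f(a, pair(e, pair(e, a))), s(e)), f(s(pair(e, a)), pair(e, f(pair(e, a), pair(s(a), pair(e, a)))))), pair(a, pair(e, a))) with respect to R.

1. f(f(pair(f(a, pair(e, pair(e, a))), s(e)), f(s(pair(e, a)), pair(e, f(pair(e, a), pair(s(a), pair(e, a)))))), pair(a, pair(e, a)))  →  f(pair(f(a, pair(e, pair(e, a))), s(e)), f(s(pair(e, a)), pair(e, f(pair(e, a), pair(s(a), pair(e, a))))))   [R3 at ε]
2. f(pair(f(a, pair(e, pair(e, a))), s(e)), f(s(pair(e, a)), pair(e, f(pair(e, a), pair(s(a), pair(e, a))))))  →  f(pair(a, s(e)), f(s(pair(e, a)), pair(e, f(pair(e, a), pair(s(a), pair(e, a))))))   [R3 at 1.1]
3. f(pair(a, s(e)), f(s(pair(e, a)), pair(e, f(pair(e, a), pair(s(a), pair(e, a))))))  →  f(pair(a, s(e)), f(s(pair(e, a)), pair(e, pair(e, a))))   [R3 at 2.2.2]
4. f(pair(a, s(e)), f(s(pair(e, a)), pair(e, pair(e, a))))  →  f(pair(a, s(e)), s(pair(e, a)))   [R3 at 2]
5. f(pair(a, s(e)), s(pair(e, a)))  →  s(pair(a, s(e)))   [R2 at ε]

s(pair(a, s(e)))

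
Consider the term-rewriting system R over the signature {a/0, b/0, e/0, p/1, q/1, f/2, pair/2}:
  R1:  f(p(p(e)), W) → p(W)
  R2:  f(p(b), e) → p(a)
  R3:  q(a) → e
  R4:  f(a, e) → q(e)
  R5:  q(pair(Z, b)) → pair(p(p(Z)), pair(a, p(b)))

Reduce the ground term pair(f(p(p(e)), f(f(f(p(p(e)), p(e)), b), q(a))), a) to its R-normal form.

pair(p(p(a)), a)

1. pair(f(p(p(e)), f(f(f(p(p(e)), p(e)), b), q(a))), a)  →  pair(p(f(f(f(p(p(e)), p(e)), b), q(a))), a)   [R1 at 1]
2. pair(p(f(f(f(p(p(e)), p(e)), b), q(a))), a)  →  pair(p(f(f(p(p(e)), b), q(a))), a)   [R1 at 1.1.1.1]
3. pair(p(f(f(p(p(e)), b), q(a))), a)  →  pair(p(f(p(b), q(a))), a)   [R1 at 1.1.1]
4. pair(p(f(p(b), q(a))), a)  →  pair(p(f(p(b), e)), a)   [R3 at 1.1.2]
5. pair(p(f(p(b), e)), a)  →  pair(p(p(a)), a)   [R2 at 1.1]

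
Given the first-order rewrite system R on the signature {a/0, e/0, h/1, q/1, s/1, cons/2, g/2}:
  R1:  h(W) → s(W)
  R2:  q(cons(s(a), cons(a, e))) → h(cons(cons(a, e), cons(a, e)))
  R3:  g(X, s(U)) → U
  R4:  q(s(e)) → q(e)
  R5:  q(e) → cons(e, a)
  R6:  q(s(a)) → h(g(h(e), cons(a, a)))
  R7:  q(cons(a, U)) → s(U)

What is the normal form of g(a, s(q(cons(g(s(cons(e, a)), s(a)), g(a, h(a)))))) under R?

s(a)

1. g(a, s(q(cons(g(s(cons(e, a)), s(a)), g(a, h(a))))))  →  q(cons(g(s(cons(e, a)), s(a)), g(a, h(a))))   [R3 at ε]
2. q(cons(g(s(cons(e, a)), s(a)), g(a, h(a))))  →  q(cons(a, g(a, h(a))))   [R3 at 1.1]
3. q(cons(a, g(a, h(a))))  →  s(g(a, h(a)))   [R7 at ε]
4. s(g(a, h(a)))  →  s(g(a, s(a)))   [R1 at 1.2]
5. s(g(a, s(a)))  →  s(a)   [R3 at 1]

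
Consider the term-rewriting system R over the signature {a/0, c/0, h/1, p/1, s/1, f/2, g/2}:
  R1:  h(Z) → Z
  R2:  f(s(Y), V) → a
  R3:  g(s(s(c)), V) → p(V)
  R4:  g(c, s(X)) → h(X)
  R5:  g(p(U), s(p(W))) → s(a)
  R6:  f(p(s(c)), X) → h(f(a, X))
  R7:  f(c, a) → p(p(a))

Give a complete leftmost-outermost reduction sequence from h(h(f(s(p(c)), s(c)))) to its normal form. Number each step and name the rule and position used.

1. h(h(f(s(p(c)), s(c))))  →  h(f(s(p(c)), s(c)))   [R1 at ε]
2. h(f(s(p(c)), s(c)))  →  f(s(p(c)), s(c))   [R1 at ε]
3. f(s(p(c)), s(c))  →  a   [R2 at ε]

a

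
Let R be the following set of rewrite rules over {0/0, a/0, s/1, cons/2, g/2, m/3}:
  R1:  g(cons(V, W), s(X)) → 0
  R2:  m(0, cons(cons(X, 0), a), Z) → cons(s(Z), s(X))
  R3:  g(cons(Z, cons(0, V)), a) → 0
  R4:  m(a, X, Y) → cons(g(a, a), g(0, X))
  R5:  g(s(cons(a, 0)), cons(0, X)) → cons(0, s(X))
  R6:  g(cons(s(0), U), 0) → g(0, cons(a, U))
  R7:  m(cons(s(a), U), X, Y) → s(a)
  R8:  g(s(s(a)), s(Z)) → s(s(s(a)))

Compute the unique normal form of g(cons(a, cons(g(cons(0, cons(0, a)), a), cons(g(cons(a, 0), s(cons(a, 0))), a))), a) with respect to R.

0

1. g(cons(a, cons(g(cons(0, cons(0, a)), a), cons(g(cons(a, 0), s(cons(a, 0))), a))), a)  →  g(cons(a, cons(0, cons(g(cons(a, 0), s(cons(a, 0))), a))), a)   [R3 at 1.2.1]
2. g(cons(a, cons(0, cons(g(cons(a, 0), s(cons(a, 0))), a))), a)  →  0   [R3 at ε]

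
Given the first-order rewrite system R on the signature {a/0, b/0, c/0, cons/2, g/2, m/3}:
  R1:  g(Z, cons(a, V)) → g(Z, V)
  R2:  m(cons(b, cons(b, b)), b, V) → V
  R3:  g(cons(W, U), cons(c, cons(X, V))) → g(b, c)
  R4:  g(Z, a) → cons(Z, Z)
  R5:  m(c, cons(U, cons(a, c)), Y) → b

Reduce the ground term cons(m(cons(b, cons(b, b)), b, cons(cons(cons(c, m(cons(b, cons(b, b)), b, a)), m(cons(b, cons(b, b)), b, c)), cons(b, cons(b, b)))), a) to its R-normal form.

1. cons(m(cons(b, cons(b, b)), b, cons(cons(cons(c, m(cons(b, cons(b, b)), b, a)), m(cons(b, cons(b, b)), b, c)), cons(b, cons(b, b)))), a)  →  cons(cons(cons(cons(c, m(cons(b, cons(b, b)), b, a)), m(cons(b, cons(b, b)), b, c)), cons(b, cons(b, b))), a)   [R2 at 1]
2. cons(cons(cons(cons(c, m(cons(b, cons(b, b)), b, a)), m(cons(b, cons(b, b)), b, c)), cons(b, cons(b, b))), a)  →  cons(cons(cons(cons(c, a), m(cons(b, cons(b, b)), b, c)), cons(b, cons(b, b))), a)   [R2 at 1.1.1.2]
3. cons(cons(cons(cons(c, a), m(cons(b, cons(b, b)), b, c)), cons(b, cons(b, b))), a)  →  cons(cons(cons(cons(c, a), c), cons(b, cons(b, b))), a)   [R2 at 1.1.2]

cons(cons(cons(cons(c, a), c), cons(b, cons(b, b))), a)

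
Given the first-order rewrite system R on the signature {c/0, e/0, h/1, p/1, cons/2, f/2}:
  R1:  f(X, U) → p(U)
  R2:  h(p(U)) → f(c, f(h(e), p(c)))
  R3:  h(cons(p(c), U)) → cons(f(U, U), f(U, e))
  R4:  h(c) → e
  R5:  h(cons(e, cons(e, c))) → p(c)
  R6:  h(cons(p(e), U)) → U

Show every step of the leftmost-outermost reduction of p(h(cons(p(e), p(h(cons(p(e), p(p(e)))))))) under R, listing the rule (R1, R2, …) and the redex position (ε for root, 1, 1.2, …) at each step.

p(p(p(p(e))))

1. p(h(cons(p(e), p(h(cons(p(e), p(p(e))))))))  →  p(p(h(cons(p(e), p(p(e))))))   [R6 at 1]
2. p(p(h(cons(p(e), p(p(e))))))  →  p(p(p(p(e))))   [R6 at 1.1]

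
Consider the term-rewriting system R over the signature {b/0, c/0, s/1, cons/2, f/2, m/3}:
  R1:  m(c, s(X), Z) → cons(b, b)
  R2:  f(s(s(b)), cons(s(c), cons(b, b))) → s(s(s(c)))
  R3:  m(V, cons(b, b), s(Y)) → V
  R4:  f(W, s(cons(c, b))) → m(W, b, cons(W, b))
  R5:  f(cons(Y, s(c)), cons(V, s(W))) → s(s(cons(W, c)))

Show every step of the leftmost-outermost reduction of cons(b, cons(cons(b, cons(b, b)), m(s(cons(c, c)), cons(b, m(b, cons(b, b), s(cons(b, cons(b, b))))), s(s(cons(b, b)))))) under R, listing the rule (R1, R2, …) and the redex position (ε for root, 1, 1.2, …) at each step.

1. cons(b, cons(cons(b, cons(b, b)), m(s(cons(c, c)), cons(b, m(b, cons(b, b), s(cons(b, cons(b, b))))), s(s(cons(b, b))))))  →  cons(b, cons(cons(b, cons(b, b)), m(s(cons(c, c)), cons(b, b), s(s(cons(b, b))))))   [R3 at 2.2.2.2]
2. cons(b, cons(cons(b, cons(b, b)), m(s(cons(c, c)), cons(b, b), s(s(cons(b, b))))))  →  cons(b, cons(cons(b, cons(b, b)), s(cons(c, c))))   [R3 at 2.2]

cons(b, cons(cons(b, cons(b, b)), s(cons(c, c))))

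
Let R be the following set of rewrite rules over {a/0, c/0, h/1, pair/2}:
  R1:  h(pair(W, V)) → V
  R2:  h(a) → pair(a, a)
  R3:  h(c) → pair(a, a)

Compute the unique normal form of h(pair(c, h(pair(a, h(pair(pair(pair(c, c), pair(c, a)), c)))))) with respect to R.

c

1. h(pair(c, h(pair(a, h(pair(pair(pair(c, c), pair(c, a)), c))))))  →  h(pair(a, h(pair(pair(pair(c, c), pair(c, a)), c))))   [R1 at ε]
2. h(pair(a, h(pair(pair(pair(c, c), pair(c, a)), c))))  →  h(pair(pair(pair(c, c), pair(c, a)), c))   [R1 at ε]
3. h(pair(pair(pair(c, c), pair(c, a)), c))  →  c   [R1 at ε]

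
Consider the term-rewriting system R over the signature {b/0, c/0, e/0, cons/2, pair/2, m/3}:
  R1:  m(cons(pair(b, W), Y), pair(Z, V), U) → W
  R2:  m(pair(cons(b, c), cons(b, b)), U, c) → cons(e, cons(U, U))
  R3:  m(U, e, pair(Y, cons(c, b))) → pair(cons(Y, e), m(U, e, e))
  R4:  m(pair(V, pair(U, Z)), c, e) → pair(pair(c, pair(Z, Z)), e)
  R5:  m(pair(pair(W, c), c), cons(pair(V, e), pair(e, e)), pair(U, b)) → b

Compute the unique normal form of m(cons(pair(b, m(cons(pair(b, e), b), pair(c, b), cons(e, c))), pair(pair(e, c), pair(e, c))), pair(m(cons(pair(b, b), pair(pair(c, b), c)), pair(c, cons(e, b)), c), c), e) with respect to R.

e

1. m(cons(pair(b, m(cons(pair(b, e), b), pair(c, b), cons(e, c))), pair(pair(e, c), pair(e, c))), pair(m(cons(pair(b, b), pair(pair(c, b), c)), pair(c, cons(e, b)), c), c), e)  →  m(cons(pair(b, e), b), pair(c, b), cons(e, c))   [R1 at ε]
2. m(cons(pair(b, e), b), pair(c, b), cons(e, c))  →  e   [R1 at ε]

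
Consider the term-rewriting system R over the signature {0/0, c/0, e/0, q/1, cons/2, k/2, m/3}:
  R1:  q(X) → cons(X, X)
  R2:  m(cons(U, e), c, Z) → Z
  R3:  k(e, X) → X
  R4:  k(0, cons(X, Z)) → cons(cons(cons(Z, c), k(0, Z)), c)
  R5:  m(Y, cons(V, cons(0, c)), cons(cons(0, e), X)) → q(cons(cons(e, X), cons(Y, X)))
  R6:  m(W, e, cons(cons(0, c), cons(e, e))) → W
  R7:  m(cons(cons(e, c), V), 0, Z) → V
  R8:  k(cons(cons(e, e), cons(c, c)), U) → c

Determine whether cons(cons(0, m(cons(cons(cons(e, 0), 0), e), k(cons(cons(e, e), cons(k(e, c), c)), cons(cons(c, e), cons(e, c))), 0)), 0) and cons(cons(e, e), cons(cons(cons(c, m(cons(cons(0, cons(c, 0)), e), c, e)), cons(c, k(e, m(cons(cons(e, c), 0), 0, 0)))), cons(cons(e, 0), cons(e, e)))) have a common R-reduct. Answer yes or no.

Reduce t₁ = cons(cons(0, m(cons(cons(cons(e, 0), 0), e), k(cons(cons(e, e), cons(k(e, c), c)), cons(cons(c, e), cons(e, c))), 0)), 0):
1. cons(cons(0, m(cons(cons(cons(e, 0), 0), e), k(cons(cons(e, e), cons(k(e, c), c)), cons(cons(c, e), cons(e, c))), 0)), 0)  →  cons(cons(0, m(cons(cons(cons(e, 0), 0), e), k(cons(cons(e, e), cons(c, c)), cons(cons(c, e), cons(e, c))), 0)), 0)   [R3 at 1.2.2.1.2.1]
2. cons(cons(0, m(cons(cons(cons(e, 0), 0), e), k(cons(cons(e, e), cons(c, c)), cons(cons(c, e), cons(e, c))), 0)), 0)  →  cons(cons(0, m(cons(cons(cons(e, 0), 0), e), c, 0)), 0)   [R8 at 1.2.2]
3. cons(cons(0, m(cons(cons(cons(e, 0), 0), e), c, 0)), 0)  →  cons(cons(0, 0), 0)   [R2 at 1.2]

Reduce t₂ = cons(cons(e, e), cons(cons(cons(c, m(cons(cons(0, cons(c, 0)), e), c, e)), cons(c, k(e, m(cons(cons(e, c), 0), 0, 0)))), cons(cons(e, 0), cons(e, e)))):
1. cons(cons(e, e), cons(cons(cons(c, m(cons(cons(0, cons(c, 0)), e), c, e)), cons(c, k(e, m(cons(cons(e, c), 0), 0, 0)))), cons(cons(e, 0), cons(e, e))))  →  cons(cons(e, e), cons(cons(cons(c, e), cons(c, k(e, m(cons(cons(e, c), 0), 0, 0)))), cons(cons(e, 0), cons(e, e))))   [R2 at 2.1.1.2]
2. cons(cons(e, e), cons(cons(cons(c, e), cons(c, k(e, m(cons(cons(e, c), 0), 0, 0)))), cons(cons(e, 0), cons(e, e))))  →  cons(cons(e, e), cons(cons(cons(c, e), cons(c, m(cons(cons(e, c), 0), 0, 0))), cons(cons(e, 0), cons(e, e))))   [R3 at 2.1.2.2]
3. cons(cons(e, e), cons(cons(cons(c, e), cons(c, m(cons(cons(e, c), 0), 0, 0))), cons(cons(e, 0), cons(e, e))))  →  cons(cons(e, e), cons(cons(cons(c, e), cons(c, 0)), cons(cons(e, 0), cons(e, e))))   [R7 at 2.1.2.2]

no — NF(t₁) = cons(cons(0, 0), 0), NF(t₂) = cons(cons(e, e), cons(cons(cons(c, e), cons(c, 0)), cons(cons(e, 0), cons(e, e))))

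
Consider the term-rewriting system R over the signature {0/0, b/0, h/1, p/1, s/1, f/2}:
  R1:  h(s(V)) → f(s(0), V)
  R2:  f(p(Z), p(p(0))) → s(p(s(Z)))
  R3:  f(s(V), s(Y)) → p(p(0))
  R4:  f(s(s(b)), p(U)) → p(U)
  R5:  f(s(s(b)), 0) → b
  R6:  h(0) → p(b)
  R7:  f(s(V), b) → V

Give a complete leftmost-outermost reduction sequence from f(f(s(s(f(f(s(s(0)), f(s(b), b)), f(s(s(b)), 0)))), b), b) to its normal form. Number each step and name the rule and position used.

0

1. f(f(s(s(f(f(s(s(0)), f(s(b), b)), f(s(s(b)), 0)))), b), b)  →  f(s(f(f(s(s(0)), f(s(b), b)), f(s(s(b)), 0))), b)   [R7 at 1]
2. f(s(f(f(s(s(0)), f(s(b), b)), f(s(s(b)), 0))), b)  →  f(f(s(s(0)), f(s(b), b)), f(s(s(b)), 0))   [R7 at ε]
3. f(f(s(s(0)), f(s(b), b)), f(s(s(b)), 0))  →  f(f(s(s(0)), b), f(s(s(b)), 0))   [R7 at 1.2]
4. f(f(s(s(0)), b), f(s(s(b)), 0))  →  f(s(0), f(s(s(b)), 0))   [R7 at 1]
5. f(s(0), f(s(s(b)), 0))  →  f(s(0), b)   [R5 at 2]
6. f(s(0), b)  →  0   [R7 at ε]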